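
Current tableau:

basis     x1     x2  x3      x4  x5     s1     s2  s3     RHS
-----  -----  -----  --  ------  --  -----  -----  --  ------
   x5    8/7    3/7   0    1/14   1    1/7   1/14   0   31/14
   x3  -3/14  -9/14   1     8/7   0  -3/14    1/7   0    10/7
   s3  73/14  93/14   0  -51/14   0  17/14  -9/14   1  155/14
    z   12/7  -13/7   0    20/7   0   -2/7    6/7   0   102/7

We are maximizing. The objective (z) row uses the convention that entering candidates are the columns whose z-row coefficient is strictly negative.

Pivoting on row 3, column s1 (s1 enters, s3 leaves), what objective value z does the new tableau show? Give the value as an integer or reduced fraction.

292/17

Minimum ratio for s1: (155/14)/(17/14) = 155/17.
z changes by −(z-row coeff of s1)·ratio = −(-2/7)·(155/17) = 310/119.
New z = 102/7 + (310/119) = 292/17.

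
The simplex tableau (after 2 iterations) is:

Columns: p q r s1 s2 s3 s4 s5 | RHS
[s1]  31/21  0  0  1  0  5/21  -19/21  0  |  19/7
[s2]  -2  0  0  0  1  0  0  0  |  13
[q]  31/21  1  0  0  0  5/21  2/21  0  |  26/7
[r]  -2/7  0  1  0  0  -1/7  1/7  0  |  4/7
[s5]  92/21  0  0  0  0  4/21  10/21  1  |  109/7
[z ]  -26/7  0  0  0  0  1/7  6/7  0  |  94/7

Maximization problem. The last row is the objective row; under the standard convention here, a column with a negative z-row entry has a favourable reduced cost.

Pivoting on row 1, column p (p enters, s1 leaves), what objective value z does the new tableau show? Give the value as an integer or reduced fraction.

628/31

Minimum ratio for p: (19/7)/(31/21) = 57/31.
z changes by −(z-row coeff of p)·ratio = −(-26/7)·(57/31) = 1482/217.
New z = 94/7 + (1482/217) = 628/31.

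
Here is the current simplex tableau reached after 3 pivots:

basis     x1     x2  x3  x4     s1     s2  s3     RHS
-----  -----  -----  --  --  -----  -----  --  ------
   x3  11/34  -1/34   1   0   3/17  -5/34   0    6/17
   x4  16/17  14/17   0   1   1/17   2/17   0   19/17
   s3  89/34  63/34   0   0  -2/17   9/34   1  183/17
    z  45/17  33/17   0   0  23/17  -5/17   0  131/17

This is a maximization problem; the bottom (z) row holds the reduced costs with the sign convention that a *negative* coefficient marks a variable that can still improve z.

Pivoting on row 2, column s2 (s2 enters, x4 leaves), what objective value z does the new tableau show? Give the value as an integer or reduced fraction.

21/2

Minimum ratio for s2: (19/17)/(2/17) = 19/2.
z changes by −(z-row coeff of s2)·ratio = −(-5/17)·(19/2) = 95/34.
New z = 131/17 + (95/34) = 21/2.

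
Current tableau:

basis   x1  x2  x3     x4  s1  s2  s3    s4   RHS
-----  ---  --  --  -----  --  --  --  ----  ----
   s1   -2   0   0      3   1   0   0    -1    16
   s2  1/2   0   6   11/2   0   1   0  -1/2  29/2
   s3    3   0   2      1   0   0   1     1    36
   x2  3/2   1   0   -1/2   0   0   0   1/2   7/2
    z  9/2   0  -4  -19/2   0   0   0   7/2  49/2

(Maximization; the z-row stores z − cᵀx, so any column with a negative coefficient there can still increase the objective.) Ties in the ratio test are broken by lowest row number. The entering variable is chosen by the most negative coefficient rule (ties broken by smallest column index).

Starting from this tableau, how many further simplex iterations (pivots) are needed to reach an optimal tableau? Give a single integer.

pivot: x4 in, s2 out → z = 545/11
No improving column remains; optimal.

1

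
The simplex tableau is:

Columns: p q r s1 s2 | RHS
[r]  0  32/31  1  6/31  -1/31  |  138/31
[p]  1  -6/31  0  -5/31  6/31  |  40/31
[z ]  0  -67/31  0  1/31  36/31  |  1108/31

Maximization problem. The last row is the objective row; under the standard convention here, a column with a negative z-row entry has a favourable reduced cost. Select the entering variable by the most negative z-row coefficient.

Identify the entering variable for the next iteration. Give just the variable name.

q

Objective-row coefficients: p: 0, q: -67/31, r: 0, s1: 1/31, s2: 36/31.
The most negative is -67/31 in column q, so q enters.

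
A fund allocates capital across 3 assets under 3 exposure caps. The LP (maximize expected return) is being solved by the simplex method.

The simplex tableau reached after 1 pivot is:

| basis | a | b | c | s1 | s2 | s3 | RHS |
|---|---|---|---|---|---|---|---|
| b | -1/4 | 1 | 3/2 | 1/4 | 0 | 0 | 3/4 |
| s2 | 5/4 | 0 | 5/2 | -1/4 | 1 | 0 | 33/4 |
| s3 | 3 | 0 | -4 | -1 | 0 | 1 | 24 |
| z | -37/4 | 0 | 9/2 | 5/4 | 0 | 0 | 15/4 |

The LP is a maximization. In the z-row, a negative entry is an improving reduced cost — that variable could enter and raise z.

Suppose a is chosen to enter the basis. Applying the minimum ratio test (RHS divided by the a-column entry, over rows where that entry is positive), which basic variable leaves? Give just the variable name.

s2

Ratios: row 1 (b): entry -1/4 ≤ 0, skip; row 2 (s2): (33/4)/(5/4) = 33/5; row 3 (s3): 24/3 = 8.
Minimum ratio 33/5 is in the s2 row, so s2 leaves.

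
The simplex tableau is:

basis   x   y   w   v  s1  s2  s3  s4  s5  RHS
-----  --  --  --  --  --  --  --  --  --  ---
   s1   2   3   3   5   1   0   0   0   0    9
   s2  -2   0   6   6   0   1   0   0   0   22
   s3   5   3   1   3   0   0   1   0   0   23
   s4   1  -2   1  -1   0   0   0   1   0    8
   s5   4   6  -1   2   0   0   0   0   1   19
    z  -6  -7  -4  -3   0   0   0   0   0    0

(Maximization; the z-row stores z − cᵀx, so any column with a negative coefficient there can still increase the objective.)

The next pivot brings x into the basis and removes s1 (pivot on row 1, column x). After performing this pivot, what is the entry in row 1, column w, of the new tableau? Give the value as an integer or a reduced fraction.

3/2

Pivot element is row 1, column x: 2.
Normalize row 1: new (row 1, w) = 3/2 = 3/2.
Row 1 is the pivot row, so the entry is 3/2.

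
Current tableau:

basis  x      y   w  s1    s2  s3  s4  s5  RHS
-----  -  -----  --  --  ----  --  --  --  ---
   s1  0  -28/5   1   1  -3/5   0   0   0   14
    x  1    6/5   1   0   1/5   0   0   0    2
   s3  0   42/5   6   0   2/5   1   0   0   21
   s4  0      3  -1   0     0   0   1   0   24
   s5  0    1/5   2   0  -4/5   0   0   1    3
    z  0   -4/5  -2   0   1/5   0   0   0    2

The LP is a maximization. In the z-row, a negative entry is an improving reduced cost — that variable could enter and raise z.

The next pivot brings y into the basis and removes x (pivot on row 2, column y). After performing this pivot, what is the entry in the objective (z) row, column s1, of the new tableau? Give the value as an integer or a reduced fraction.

0

Pivot element is row 2, column y: 6/5.
Normalize row 2: new (row 2, s1) = 0/(6/5) = 0.
z-row ← z-row − (-4/5)·(new row 2): 0 − (-4/5)·0 = 0.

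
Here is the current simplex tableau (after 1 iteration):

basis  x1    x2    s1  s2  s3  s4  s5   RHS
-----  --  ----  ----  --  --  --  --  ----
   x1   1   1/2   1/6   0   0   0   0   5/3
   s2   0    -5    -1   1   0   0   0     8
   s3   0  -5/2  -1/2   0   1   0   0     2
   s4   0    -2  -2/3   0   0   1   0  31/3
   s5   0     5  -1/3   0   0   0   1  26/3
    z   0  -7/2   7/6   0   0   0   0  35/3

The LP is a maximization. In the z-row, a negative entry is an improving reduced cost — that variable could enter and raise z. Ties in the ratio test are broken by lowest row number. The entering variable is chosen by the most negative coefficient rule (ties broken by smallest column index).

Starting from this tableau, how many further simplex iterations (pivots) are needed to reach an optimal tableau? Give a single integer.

1

pivot: x2 in, s5 out → z = 266/15
No improving column remains; optimal.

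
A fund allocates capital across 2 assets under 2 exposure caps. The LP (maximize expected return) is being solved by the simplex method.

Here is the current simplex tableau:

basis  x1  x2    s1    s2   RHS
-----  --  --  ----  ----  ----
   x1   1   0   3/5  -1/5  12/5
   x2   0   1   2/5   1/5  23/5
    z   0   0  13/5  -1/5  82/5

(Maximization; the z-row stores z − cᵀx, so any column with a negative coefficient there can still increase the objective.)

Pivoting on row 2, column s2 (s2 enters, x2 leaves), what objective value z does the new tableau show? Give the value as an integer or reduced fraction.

Minimum ratio for s2: (23/5)/(1/5) = 23.
z changes by −(z-row coeff of s2)·ratio = −(-1/5)·23 = 23/5.
New z = 82/5 + (23/5) = 21.

21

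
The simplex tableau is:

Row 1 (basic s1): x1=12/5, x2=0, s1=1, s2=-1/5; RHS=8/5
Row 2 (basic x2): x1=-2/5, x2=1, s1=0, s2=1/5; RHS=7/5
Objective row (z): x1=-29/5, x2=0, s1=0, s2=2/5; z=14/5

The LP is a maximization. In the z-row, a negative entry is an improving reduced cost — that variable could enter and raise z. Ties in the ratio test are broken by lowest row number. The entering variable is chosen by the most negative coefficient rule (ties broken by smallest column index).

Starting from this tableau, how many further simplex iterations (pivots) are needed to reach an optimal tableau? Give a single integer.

pivot: x1 in, s1 out → z = 20/3
pivot: s2 in, x2 out → z = 15/2
No improving column remains; optimal.

2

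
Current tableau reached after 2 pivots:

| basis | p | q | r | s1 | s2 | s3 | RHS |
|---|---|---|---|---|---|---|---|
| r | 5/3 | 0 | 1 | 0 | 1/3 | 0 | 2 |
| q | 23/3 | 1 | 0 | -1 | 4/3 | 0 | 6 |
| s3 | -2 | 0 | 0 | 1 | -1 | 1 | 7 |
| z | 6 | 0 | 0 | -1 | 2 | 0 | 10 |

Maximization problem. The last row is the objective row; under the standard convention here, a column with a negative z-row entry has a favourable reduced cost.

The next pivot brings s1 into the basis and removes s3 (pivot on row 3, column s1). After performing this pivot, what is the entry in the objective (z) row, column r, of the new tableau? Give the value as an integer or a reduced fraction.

0

Pivot element is row 3, column s1: 1.
Normalize row 3: new (row 3, r) = 0/1 = 0.
z-row ← z-row − (-1)·(new row 3): 0 − (-1)·0 = 0.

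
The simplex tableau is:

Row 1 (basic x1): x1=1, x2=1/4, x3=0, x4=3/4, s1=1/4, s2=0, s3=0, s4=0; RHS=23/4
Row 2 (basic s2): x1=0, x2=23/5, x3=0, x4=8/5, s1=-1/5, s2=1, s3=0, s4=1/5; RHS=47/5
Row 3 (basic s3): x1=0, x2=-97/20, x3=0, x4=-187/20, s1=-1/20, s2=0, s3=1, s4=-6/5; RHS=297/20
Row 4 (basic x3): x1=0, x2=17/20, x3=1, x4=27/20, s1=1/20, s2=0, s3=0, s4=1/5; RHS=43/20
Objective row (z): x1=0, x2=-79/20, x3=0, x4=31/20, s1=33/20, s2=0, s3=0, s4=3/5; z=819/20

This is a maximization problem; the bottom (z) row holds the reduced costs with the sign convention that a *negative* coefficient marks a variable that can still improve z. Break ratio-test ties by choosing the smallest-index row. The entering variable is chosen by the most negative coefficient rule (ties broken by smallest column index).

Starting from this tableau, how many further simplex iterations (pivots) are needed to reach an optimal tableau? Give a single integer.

1

pivot: x2 in, s2 out → z = 2255/46
No improving column remains; optimal.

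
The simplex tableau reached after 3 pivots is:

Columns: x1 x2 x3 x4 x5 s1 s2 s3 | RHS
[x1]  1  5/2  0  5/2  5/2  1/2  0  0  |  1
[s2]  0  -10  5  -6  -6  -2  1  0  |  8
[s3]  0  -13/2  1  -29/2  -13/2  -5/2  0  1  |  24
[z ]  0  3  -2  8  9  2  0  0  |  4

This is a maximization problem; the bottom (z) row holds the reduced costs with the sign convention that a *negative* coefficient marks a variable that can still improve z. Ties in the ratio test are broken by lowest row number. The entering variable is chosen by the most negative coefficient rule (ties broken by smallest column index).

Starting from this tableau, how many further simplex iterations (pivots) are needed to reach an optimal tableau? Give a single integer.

pivot: x3 in, s2 out → z = 36/5
pivot: x2 in, x1 out → z = 38/5
No improving column remains; optimal.

2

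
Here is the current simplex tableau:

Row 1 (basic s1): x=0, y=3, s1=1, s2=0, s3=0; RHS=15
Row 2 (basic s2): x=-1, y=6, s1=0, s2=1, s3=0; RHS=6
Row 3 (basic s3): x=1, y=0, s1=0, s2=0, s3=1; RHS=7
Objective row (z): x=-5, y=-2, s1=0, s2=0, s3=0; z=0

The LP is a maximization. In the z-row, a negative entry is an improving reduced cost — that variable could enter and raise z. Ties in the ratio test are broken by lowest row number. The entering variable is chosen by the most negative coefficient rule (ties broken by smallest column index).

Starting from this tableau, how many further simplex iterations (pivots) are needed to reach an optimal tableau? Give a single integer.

pivot: x in, s3 out → z = 35
pivot: y in, s2 out → z = 118/3
No improving column remains; optimal.

2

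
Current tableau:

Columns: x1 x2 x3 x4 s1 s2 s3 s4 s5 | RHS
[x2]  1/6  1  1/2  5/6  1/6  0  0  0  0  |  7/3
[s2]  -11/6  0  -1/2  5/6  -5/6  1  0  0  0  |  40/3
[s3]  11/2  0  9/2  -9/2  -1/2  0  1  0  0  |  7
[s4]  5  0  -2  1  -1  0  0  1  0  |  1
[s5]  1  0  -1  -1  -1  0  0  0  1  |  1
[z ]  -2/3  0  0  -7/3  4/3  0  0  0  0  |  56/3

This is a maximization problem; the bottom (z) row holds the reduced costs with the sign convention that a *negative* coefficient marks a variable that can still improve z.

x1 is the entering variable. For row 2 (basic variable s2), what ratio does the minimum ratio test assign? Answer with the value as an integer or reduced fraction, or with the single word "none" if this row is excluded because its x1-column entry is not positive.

none

The x1 entry in row 2 is -11/6 ≤ 0, so this row gives no ratio.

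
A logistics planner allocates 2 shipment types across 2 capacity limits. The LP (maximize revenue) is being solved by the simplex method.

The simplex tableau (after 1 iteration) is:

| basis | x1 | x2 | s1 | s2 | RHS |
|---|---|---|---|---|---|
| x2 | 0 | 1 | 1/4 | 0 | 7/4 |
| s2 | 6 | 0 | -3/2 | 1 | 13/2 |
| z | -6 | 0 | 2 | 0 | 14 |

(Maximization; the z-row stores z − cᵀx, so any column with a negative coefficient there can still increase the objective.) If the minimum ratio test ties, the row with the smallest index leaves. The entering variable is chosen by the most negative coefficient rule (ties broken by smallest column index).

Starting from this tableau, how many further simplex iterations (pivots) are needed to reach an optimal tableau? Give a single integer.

1

pivot: x1 in, s2 out → z = 41/2
No improving column remains; optimal.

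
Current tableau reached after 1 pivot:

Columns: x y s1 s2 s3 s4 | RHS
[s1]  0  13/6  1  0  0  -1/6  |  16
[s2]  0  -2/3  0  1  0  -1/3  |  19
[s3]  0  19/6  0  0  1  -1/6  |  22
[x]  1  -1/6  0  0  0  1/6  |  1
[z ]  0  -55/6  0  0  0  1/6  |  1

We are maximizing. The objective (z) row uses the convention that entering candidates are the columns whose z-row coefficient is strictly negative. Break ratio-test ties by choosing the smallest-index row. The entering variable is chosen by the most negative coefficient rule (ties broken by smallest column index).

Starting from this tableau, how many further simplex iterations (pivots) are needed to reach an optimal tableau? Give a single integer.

2

pivot: y in, s3 out → z = 1229/19
pivot: s4 in, x out → z = 69
No improving column remains; optimal.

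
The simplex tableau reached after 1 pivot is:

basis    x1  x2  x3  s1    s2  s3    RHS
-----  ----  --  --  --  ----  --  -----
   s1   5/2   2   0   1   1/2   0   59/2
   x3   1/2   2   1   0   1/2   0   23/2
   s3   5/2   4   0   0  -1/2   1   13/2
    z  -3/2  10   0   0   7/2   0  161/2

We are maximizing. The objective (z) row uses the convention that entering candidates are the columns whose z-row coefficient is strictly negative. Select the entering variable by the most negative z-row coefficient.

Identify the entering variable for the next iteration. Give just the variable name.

Objective-row coefficients: x1: -3/2, x2: 10, x3: 0, s1: 0, s2: 7/2, s3: 0.
The most negative is -3/2 in column x1, so x1 enters.

x1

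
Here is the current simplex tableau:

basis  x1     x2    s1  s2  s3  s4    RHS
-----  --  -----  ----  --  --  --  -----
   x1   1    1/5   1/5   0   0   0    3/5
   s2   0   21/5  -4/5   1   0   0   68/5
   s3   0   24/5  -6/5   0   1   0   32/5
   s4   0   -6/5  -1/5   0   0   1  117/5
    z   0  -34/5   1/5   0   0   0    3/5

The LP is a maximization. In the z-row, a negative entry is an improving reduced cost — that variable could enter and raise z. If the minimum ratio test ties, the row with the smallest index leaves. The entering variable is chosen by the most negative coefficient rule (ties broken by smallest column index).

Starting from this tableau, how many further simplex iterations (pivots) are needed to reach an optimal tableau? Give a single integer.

2

pivot: x2 in, s3 out → z = 29/3
pivot: s1 in, x1 out → z = 35/3
No improving column remains; optimal.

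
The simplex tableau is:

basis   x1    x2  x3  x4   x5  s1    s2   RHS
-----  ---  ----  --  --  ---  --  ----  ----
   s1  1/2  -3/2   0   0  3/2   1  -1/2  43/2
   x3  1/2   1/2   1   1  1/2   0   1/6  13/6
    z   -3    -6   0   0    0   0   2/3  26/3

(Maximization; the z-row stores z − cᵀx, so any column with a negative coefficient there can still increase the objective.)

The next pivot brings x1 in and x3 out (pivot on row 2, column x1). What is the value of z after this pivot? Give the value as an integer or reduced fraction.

Minimum ratio for x1: (13/6)/(1/2) = 13/3.
z changes by −(z-row coeff of x1)·ratio = −(-3)·(13/3) = 13.
New z = 26/3 + 13 = 65/3.

65/3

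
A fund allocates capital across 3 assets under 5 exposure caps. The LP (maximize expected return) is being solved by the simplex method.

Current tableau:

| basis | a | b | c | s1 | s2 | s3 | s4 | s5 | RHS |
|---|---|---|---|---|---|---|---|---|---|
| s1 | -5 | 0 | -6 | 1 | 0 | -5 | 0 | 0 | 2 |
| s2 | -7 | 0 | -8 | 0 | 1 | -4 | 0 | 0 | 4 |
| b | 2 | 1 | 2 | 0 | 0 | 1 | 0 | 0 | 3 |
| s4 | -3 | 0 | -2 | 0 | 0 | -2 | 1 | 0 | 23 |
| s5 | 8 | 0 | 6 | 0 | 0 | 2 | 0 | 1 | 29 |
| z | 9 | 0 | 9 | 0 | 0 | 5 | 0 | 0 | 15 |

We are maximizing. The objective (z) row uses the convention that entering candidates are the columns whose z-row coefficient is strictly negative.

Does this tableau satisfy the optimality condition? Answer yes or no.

No objective-row coefficient is strictly negative, so no entering variable exists; the tableau is optimal.

yes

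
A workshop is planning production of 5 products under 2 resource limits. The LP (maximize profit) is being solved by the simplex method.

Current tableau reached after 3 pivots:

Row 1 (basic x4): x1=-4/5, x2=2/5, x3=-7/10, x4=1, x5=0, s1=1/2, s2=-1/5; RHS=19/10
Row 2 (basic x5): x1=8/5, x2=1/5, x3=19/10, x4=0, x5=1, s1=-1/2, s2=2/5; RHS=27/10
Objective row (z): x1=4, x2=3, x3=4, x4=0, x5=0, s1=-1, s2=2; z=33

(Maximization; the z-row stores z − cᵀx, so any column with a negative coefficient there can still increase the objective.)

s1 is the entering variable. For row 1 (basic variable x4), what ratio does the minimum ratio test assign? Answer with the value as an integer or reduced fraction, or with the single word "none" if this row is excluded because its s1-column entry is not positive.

19/5

Ratio = RHS / (s1 entry) = (19/10) / (1/2) = 19/5.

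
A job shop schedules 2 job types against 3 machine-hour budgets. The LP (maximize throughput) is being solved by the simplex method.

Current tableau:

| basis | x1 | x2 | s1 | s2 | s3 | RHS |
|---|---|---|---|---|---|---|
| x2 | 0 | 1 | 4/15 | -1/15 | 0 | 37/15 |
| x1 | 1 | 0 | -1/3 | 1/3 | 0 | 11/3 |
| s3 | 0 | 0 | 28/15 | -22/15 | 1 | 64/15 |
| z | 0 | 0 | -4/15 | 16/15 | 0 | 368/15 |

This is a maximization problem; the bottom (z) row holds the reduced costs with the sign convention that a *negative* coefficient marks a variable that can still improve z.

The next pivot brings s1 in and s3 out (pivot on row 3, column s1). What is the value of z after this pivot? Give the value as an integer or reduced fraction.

Minimum ratio for s1: (64/15)/(28/15) = 16/7.
z changes by −(z-row coeff of s1)·ratio = −(-4/15)·(16/7) = 64/105.
New z = 368/15 + (64/105) = 176/7.

176/7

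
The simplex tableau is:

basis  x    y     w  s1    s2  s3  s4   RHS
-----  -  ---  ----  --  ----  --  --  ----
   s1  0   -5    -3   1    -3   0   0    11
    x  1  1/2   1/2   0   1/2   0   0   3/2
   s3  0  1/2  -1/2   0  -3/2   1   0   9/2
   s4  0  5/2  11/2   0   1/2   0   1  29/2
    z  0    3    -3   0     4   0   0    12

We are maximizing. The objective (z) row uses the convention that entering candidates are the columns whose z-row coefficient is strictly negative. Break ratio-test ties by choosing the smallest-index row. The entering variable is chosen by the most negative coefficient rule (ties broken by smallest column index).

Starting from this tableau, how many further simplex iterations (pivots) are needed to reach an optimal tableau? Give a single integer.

pivot: w in, s4 out → z = 219/11
No improving column remains; optimal.

1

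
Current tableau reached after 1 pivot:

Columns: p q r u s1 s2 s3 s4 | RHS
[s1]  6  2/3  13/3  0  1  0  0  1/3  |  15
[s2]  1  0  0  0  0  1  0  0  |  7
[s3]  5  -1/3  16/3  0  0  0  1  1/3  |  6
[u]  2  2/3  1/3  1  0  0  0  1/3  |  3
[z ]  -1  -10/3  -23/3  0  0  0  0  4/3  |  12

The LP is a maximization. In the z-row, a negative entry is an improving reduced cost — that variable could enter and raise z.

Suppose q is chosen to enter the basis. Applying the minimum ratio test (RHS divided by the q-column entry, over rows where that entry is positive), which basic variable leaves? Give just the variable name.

u

Ratios: row 1 (s1): 15/(2/3) = 45/2; row 2 (s2): entry 0 ≤ 0, skip; row 3 (s3): entry -1/3 ≤ 0, skip; row 4 (u): 3/(2/3) = 9/2.
Minimum ratio 9/2 is in the u row, so u leaves.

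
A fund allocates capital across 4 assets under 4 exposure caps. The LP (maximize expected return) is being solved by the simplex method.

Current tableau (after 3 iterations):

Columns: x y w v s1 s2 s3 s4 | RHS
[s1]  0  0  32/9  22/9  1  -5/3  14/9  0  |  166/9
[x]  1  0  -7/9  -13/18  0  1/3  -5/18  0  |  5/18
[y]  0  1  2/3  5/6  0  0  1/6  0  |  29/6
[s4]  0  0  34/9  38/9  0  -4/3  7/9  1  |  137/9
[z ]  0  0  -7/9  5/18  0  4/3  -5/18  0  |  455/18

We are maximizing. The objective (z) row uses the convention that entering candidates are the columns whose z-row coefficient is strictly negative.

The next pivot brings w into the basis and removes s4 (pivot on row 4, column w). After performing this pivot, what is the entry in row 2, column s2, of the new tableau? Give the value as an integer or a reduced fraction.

Pivot element is row 4, column w: 34/9.
Normalize row 4: new (row 4, s2) = (-4/3)/(34/9) = -6/17.
row 2 ← row 2 − (-7/9)·(new row 4): 1/3 − (-7/9)·(-6/17) = 1/17.

1/17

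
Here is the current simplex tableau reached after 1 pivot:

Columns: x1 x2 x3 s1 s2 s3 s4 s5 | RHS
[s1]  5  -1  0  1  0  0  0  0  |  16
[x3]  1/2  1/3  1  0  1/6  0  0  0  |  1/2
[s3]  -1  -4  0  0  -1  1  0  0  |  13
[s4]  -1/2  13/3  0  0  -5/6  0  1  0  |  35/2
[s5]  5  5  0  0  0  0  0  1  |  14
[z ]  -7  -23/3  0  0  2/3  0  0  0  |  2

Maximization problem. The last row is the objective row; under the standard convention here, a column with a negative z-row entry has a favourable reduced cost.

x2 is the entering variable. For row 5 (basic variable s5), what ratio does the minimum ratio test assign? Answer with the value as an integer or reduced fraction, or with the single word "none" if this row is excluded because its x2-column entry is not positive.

14/5

Ratio = RHS / (x2 entry) = 14 / 5 = 14/5.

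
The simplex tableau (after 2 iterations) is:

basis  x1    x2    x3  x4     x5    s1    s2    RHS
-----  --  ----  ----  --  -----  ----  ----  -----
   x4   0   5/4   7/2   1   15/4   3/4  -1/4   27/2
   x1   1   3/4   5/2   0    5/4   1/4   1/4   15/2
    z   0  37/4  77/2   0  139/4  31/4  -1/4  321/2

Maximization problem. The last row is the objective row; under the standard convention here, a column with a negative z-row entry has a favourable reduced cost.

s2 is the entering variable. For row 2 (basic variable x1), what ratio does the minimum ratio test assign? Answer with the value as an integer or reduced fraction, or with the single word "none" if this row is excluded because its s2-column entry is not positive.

30

Ratio = RHS / (s2 entry) = (15/2) / (1/4) = 30.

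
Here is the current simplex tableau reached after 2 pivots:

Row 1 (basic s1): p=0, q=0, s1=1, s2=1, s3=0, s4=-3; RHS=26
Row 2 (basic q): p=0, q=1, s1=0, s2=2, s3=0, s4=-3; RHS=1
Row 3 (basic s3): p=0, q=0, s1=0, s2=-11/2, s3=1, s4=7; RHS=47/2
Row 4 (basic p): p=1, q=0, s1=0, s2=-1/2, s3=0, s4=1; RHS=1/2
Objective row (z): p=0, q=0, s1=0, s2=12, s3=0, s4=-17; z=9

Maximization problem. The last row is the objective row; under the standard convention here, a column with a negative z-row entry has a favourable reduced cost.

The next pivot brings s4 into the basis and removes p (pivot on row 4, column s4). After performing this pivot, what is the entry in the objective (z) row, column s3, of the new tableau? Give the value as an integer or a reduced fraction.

Pivot element is row 4, column s4: 1.
Normalize row 4: new (row 4, s3) = 0/1 = 0.
z-row ← z-row − (-17)·(new row 4): 0 − (-17)·0 = 0.

0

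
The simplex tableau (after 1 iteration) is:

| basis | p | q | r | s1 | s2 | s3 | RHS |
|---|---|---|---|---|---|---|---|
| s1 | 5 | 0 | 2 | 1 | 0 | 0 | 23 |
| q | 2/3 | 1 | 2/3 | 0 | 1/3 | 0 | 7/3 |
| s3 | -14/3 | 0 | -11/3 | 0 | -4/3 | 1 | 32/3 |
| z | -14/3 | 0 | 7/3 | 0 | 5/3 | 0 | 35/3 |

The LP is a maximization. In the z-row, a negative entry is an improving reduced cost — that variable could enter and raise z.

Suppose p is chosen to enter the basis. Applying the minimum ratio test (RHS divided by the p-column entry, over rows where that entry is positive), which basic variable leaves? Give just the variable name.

q

Ratios: row 1 (s1): 23/5 = 23/5; row 2 (q): (7/3)/(2/3) = 7/2; row 3 (s3): entry -14/3 ≤ 0, skip.
Minimum ratio 7/2 is in the q row, so q leaves.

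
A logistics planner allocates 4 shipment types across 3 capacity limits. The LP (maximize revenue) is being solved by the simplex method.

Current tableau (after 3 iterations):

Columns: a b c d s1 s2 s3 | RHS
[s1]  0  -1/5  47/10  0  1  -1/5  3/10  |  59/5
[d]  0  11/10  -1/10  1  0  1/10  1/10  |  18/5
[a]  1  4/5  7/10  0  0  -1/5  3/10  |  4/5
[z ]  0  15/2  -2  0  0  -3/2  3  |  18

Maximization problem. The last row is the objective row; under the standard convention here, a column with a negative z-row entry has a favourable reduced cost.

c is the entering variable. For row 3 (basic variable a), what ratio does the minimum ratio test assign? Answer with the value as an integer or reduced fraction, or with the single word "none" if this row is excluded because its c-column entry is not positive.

8/7

Ratio = RHS / (c entry) = (4/5) / (7/10) = 8/7.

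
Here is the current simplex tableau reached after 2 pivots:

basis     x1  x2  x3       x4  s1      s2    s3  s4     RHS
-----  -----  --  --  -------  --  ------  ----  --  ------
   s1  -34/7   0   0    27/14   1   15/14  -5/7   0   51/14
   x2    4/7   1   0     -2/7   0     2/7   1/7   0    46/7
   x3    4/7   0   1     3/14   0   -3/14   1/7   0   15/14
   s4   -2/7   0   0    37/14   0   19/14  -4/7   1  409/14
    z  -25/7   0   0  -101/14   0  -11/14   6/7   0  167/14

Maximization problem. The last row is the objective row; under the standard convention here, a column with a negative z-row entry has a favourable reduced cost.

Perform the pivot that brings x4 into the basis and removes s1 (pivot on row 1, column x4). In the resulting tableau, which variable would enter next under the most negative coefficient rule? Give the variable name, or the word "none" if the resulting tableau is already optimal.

Pivot element 27/14. New z-row = old z-row − (-101/14)·(row 1/(27/14)).
Updated z-row coefficients: x1: -587/27, x2: 0, x3: 0, x4: 0, s1: 101/27, s2: 29/9, s3: -49/27, s4: 0.
The most negative is -587/27 in column x1, so x1 would enter next.

x1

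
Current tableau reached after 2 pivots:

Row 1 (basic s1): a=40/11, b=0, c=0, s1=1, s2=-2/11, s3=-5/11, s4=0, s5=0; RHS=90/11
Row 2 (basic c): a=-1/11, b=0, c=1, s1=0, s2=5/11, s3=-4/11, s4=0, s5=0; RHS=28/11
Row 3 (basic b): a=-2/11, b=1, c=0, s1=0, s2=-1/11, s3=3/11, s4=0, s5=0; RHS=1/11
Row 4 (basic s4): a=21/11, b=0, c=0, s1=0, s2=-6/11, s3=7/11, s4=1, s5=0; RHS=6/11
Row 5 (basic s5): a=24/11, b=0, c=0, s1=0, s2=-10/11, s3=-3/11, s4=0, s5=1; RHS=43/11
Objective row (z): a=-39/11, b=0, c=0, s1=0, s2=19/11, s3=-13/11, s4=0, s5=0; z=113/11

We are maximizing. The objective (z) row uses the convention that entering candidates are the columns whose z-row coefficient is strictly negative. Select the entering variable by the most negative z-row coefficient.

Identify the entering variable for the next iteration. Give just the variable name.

a

Objective-row coefficients: a: -39/11, b: 0, c: 0, s1: 0, s2: 19/11, s3: -13/11, s4: 0, s5: 0.
The most negative is -39/11 in column a, so a enters.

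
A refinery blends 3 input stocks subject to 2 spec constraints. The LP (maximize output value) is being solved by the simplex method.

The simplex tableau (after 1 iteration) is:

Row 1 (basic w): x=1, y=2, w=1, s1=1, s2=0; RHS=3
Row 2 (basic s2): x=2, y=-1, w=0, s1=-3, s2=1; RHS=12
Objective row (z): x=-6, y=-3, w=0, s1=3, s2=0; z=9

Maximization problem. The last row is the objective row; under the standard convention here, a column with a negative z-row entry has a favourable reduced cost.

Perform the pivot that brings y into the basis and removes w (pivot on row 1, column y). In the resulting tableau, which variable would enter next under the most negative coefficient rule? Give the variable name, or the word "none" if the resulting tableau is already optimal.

x

Pivot element 2. New z-row = old z-row − (-3)·(row 1/2).
Updated z-row coefficients: x: -9/2, y: 0, w: 3/2, s1: 9/2, s2: 0.
The most negative is -9/2 in column x, so x would enter next.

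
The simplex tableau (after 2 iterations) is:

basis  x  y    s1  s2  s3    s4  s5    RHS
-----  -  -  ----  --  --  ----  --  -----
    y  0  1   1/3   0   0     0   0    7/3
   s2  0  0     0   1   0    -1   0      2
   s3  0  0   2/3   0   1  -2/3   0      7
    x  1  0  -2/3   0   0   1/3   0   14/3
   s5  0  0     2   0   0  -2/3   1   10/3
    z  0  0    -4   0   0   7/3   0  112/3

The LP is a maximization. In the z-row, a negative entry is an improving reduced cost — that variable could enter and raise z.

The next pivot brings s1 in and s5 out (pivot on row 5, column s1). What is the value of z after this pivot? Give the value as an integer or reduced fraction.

44

Minimum ratio for s1: (10/3)/2 = 5/3.
z changes by −(z-row coeff of s1)·ratio = −(-4)·(5/3) = 20/3.
New z = 112/3 + (20/3) = 44.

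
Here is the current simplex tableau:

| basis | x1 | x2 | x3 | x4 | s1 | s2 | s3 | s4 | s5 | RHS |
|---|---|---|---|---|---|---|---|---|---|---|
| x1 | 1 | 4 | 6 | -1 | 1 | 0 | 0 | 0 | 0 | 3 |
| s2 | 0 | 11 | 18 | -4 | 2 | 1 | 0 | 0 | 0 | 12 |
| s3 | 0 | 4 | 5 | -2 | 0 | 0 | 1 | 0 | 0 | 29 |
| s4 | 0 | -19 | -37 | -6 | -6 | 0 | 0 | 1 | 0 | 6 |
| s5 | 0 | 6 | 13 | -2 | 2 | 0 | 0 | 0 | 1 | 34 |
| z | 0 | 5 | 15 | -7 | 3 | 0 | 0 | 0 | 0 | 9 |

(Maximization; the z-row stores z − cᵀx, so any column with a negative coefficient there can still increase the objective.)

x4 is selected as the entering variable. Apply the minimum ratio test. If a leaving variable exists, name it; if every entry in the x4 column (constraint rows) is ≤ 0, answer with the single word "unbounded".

x4-column entries: row 1: -1, row 2: -4, row 3: -2, row 4: -6, row 5: -2. All ≤ 0, so x4 can increase without bound; the LP is unbounded in this direction.

unbounded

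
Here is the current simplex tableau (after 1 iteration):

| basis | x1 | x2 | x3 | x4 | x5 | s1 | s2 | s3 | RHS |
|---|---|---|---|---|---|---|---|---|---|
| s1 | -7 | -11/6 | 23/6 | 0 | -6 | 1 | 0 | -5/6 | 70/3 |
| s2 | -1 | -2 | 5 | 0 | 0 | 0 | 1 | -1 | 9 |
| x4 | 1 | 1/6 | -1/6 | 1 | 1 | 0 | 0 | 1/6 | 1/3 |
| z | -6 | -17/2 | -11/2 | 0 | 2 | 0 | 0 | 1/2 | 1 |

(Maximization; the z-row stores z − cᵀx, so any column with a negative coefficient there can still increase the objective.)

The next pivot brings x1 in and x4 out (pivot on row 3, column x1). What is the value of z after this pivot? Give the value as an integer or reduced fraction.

3

Minimum ratio for x1: (1/3)/1 = 1/3.
z changes by −(z-row coeff of x1)·ratio = −(-6)·(1/3) = 2.
New z = 1 + 2 = 3.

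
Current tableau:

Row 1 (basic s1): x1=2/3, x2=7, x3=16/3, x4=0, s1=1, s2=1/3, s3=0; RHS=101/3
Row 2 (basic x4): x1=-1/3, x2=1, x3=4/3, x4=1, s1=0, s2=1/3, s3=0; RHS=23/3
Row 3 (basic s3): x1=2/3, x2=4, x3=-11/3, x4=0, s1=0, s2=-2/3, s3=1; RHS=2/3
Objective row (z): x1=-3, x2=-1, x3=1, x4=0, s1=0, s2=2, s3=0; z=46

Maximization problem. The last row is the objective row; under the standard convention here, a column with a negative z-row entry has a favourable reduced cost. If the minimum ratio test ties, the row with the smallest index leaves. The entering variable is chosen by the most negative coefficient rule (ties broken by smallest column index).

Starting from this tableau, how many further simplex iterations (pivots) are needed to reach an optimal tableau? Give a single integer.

pivot: x1 in, s3 out → z = 49
pivot: x3 in, s1 out → z = 635/6
No improving column remains; optimal.

2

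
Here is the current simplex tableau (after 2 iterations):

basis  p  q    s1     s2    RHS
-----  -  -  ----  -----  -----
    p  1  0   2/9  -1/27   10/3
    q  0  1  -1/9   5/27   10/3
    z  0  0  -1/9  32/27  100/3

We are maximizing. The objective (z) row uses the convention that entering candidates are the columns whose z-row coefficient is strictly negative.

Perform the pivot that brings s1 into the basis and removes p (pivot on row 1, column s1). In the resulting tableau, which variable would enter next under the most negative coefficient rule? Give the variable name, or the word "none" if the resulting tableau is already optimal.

none

Pivot element 2/9. New z-row = old z-row − (-1/9)·(row 1/(2/9)).
Updated z-row coefficients: p: 1/2, q: 0, s1: 0, s2: 7/6.
No coefficient is strictly negative; the tableau after this pivot is optimal.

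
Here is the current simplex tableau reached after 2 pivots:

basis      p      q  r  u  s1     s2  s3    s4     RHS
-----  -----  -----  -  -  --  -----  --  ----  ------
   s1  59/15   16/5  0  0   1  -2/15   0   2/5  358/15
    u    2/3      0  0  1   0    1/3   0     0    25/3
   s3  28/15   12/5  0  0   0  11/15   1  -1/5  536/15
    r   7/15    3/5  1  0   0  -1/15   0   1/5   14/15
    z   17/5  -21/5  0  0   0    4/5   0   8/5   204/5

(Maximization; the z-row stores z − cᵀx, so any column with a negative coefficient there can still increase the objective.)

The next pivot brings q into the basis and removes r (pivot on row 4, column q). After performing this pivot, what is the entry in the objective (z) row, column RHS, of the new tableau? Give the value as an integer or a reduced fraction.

142/3

Pivot element is row 4, column q: 3/5.
Normalize row 4: new (row 4, RHS) = (14/15)/(3/5) = 14/9.
z-row ← z-row − (-21/5)·(new row 4): 204/5 − (-21/5)·(14/9) = 142/3.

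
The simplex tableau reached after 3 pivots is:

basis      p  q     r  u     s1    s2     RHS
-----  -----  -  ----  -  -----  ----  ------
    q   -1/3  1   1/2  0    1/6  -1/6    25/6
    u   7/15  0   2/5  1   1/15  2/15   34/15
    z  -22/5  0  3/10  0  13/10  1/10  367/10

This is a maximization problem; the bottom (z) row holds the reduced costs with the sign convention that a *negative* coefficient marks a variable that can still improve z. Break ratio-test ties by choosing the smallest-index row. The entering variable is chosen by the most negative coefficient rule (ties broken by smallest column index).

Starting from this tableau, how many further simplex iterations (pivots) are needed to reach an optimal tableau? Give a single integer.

1

pivot: p in, u out → z = 813/14
No improving column remains; optimal.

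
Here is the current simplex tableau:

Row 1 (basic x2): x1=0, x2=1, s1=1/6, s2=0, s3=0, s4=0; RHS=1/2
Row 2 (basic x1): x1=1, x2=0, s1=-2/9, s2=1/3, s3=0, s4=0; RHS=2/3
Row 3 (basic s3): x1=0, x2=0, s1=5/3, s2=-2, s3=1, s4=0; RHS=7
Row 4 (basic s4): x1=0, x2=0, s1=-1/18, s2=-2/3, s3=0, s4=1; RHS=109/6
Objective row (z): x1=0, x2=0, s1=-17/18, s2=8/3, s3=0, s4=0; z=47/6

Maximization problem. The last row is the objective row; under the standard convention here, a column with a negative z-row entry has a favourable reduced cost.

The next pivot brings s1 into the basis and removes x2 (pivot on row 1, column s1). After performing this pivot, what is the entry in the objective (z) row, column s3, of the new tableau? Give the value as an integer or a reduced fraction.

0

Pivot element is row 1, column s1: 1/6.
Normalize row 1: new (row 1, s3) = 0/(1/6) = 0.
z-row ← z-row − (-17/18)·(new row 1): 0 − (-17/18)·0 = 0.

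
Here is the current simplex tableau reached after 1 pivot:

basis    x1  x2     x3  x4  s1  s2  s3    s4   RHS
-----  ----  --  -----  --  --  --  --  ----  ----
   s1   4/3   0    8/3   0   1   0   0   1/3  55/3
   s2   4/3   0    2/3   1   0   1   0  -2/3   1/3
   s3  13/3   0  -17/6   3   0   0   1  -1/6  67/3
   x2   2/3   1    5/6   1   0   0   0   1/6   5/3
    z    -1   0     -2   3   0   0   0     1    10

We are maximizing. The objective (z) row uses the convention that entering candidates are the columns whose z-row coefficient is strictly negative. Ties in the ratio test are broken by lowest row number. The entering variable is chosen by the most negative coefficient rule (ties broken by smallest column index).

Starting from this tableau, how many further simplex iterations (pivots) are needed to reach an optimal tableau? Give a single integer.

2

pivot: x3 in, s2 out → z = 11
pivot: s4 in, x2 out → z = 49/4
No improving column remains; optimal.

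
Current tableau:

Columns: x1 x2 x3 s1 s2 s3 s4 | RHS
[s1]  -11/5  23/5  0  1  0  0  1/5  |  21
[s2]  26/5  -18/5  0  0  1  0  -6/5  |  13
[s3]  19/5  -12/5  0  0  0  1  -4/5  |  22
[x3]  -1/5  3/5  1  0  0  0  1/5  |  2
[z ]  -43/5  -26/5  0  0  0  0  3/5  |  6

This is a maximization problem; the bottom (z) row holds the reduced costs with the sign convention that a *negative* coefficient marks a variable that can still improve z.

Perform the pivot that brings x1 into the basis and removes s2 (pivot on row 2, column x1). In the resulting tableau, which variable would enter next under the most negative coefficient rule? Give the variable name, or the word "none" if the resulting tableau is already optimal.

x2

Pivot element 26/5. New z-row = old z-row − (-43/5)·(row 2/(26/5)).
Updated z-row coefficients: x1: 0, x2: -145/13, x3: 0, s1: 0, s2: 43/26, s3: 0, s4: -18/13.
The most negative is -145/13 in column x2, so x2 would enter next.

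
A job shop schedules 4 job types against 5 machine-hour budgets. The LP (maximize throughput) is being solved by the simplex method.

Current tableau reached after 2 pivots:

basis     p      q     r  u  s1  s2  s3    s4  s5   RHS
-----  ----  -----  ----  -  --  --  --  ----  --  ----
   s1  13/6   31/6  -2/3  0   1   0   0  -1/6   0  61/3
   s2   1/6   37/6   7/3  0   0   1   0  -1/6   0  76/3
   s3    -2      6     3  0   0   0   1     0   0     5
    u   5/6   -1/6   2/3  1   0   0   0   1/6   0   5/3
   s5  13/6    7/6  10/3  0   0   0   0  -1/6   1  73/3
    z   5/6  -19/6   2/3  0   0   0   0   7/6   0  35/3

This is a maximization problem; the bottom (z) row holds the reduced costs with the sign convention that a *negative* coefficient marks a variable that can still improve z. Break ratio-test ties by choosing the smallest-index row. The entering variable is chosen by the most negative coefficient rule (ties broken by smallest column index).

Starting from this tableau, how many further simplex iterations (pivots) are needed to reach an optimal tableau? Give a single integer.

pivot: q in, s3 out → z = 515/36
pivot: p in, u out → z = 415/28
No improving column remains; optimal.

2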